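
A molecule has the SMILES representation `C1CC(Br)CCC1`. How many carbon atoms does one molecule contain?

6

Atom tally by fragment:
  cyclohexane ring core → C:6 H:12
  (− 1 ring H displaced by substituents)
  + Br → Br:1
Element totals:
  C: 6
  H: 11
  Br: 1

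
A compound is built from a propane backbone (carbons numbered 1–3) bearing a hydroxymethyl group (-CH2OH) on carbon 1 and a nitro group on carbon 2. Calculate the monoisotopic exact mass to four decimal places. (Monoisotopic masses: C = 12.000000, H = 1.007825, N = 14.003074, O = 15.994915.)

119.0582

Atom tally by fragment:
  HOCH2CH2 → C:2 H:5 O:1
  CH(NO2) → C:1 H:1 N:1 O:2
  CH3 → C:1 H:3
Element totals:
  C: 4
  H: 9
  N: 1
  O: 3
Molecular formula: C4H9NO3.
  M = 4(12.0) + 9(1.007825) + 14.003074 + 3(15.994915)
    = 48.000000 + 9.070425 + 14.003074 + 47.984745 = 119.058244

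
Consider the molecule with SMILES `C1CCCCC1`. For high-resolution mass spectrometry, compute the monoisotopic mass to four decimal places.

84.0939

Atom tally by fragment:
  cyclohexane ring core → C:6 H:12
Element totals:
  C: 6
  H: 12
Molecular formula: C6H12.
  M = 6(12.0) + 12(1.007825)
    = 72.000000 + 12.093900 = 84.093900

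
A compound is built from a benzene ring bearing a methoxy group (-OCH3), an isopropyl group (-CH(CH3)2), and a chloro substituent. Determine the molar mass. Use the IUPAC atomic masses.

Atom tally by fragment:
  benzene ring core → C:6 H:6
  (− 3 ring H displaced by substituents)
  + OCH3 → C:1 H:3 O:1
  + CH(CH3)2 → C:3 H:7
  + Cl → Cl:1
Element totals:
  C: 10
  H: 13
  Cl: 1
  O: 1
Molecular formula: C10H13ClO.
  M = 10(12.011) + 13(1.008) + 35.45 + 15.999
    = 120.110 + 13.104 + 35.450 + 15.999 = 184.663

184.66 g/mol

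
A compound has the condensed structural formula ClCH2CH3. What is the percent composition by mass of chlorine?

Atom tally by fragment:
  ClCH2 → C:1 H:2 Cl:1
  CH3 → C:1 H:3
Element totals:
  C: 2
  H: 5
  Cl: 1
Molecular formula: C2H5Cl.
Molar mass = 64.512 g/mol.
Mass from Cl: 1 × 35.45 = 35.450 g/mol.
%Cl = 35.450 / 64.512 × 100 = 54.95%.

54.95%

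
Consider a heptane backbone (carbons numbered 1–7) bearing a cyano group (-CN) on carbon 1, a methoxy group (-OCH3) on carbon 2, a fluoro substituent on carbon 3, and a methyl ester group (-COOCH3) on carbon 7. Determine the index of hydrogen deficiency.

Atom tally by fragment:
  NCCH2 → C:2 H:2 N:1
  CH(OCH3) → C:2 H:4 O:1
  CH(F) → C:1 H:1 F:1
  CH2 → C:1 H:2
  CH2 → C:1 H:2
  CH2 → C:1 H:2
  CH2COOCH3 → C:3 H:5 O:2
Element totals:
  C: 11
  H: 18
  F: 1
  N: 1
  O: 3
Molecular formula: C11H18FNO3.
DoU = (2C + 2 + N − H − X) / 2 = (2·11 + 2 + 1 − 18 − 1) / 2 = 3.

3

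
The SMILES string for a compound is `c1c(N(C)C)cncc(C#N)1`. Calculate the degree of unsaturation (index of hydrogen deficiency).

6

Atom tally by fragment:
  pyridine ring core → C:5 H:5 N:1
  (− 2 ring H displaced by substituents)
  + N(CH3)2 → N:1 C:2 H:6
  + CN → C:1 N:1
Element totals:
  C: 8
  H: 9
  N: 3
Molecular formula: C8H9N3.
DoU = (2C + 2 + N − H − X) / 2 = (2·8 + 2 + 3 − 9 − 0) / 2 = 6.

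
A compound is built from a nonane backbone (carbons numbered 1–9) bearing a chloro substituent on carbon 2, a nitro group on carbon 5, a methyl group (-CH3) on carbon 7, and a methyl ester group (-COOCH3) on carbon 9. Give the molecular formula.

C12H22ClNO4

Atom tally by fragment:
  CH3 → C:1 H:3
  CH(Cl) → C:1 H:1 Cl:1
  CH2 → C:1 H:2
  CH2 → C:1 H:2
  CH(NO2) → C:1 H:1 N:1 O:2
  CH2 → C:1 H:2
  CH(CH3) → C:2 H:4
  CH2 → C:1 H:2
  CH2COOCH3 → C:3 H:5 O:2
Element totals:
  C: 12
  H: 22
  Cl: 1
  N: 1
  O: 4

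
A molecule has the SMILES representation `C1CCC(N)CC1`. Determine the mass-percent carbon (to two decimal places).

Atom tally by fragment:
  cyclohexane ring core → C:6 H:12
  (− 1 ring H displaced by substituents)
  + NH2 → N:1 H:2
Element totals:
  C: 6
  H: 13
  N: 1
Molecular formula: C6H13N.
Molar mass = 99.177 g/mol.
Mass from C: 6 × 12.011 = 72.066 g/mol.
%C = 72.066 / 99.177 × 100 = 72.66%.

72.66%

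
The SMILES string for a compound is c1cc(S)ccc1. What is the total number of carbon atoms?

6

Atom tally by fragment:
  benzene ring core → C:6 H:6
  (− 1 ring H displaced by substituents)
  + SH → S:1 H:1
Element totals:
  C: 6
  H: 6
  S: 1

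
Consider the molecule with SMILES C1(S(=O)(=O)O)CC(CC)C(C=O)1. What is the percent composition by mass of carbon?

Atom tally by fragment:
  cyclobutane ring core → C:4 H:8
  (− 3 ring H displaced by substituents)
  + SO3H → S:1 O:3 H:1
  + C2H5 → C:2 H:5
  + CHO → C:1 H:1 O:1
Element totals:
  C: 7
  H: 12
  O: 4
  S: 1
Molecular formula: C7H12O4S.
Molar mass = 192.229 g/mol.
Mass from C: 7 × 12.011 = 84.077 g/mol.
%C = 84.077 / 192.229 × 100 = 43.74%.

43.74%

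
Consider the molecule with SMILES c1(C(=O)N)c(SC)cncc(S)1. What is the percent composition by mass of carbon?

41.98%

Atom tally by fragment:
  pyridine ring core → C:5 H:5 N:1
  (− 3 ring H displaced by substituents)
  + CONH2 → C:1 H:2 O:1 N:1
  + SCH3 → C:1 H:3 S:1
  + SH → S:1 H:1
Element totals:
  C: 7
  H: 8
  N: 2
  O: 1
  S: 2
Molecular formula: C7H8N2OS2.
Molar mass = 200.274 g/mol.
Mass from C: 7 × 12.011 = 84.077 g/mol.
%C = 84.077 / 200.274 × 100 = 41.98%.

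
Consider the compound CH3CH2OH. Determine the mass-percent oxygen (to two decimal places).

Atom tally by fragment:
  CH3 → C:1 H:3
  CH2OH → C:1 H:3 O:1
Element totals:
  C: 2
  H: 6
  O: 1
Molecular formula: C2H6O.
Molar mass = 46.069 g/mol.
Mass from O: 1 × 15.999 = 15.999 g/mol.
%O = 15.999 / 46.069 × 100 = 34.73%.

34.73%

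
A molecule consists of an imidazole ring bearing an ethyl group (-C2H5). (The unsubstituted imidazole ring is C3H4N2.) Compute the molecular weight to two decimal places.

96.13 g/mol

Atom tally by fragment:
  imidazole ring core → C:3 H:4 N:2
  (− 1 ring H displaced by substituents)
  + C2H5 → C:2 H:5
Element totals:
  C: 5
  H: 8
  N: 2
Molecular formula: C5H8N2.
  M = 5(12.011) + 8(1.008) + 2(14.007)
    = 60.055 + 8.064 + 28.014 = 96.133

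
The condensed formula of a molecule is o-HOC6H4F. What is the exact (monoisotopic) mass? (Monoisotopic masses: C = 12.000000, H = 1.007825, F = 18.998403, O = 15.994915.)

112.0324

Element totals:
  C: 6
  H: 5
  F: 1
  O: 1
Molecular formula: C6H5FO.
  M = 6(12.0) + 5(1.007825) + 18.998403 + 15.994915
    = 72.000000 + 5.039125 + 18.998403 + 15.994915 = 112.032443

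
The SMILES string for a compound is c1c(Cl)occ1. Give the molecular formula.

C4H3ClO

Atom tally by fragment:
  furan ring core → C:4 H:4 O:1
  (− 1 ring H displaced by substituents)
  + Cl → Cl:1
Element totals:
  C: 4
  H: 3
  Cl: 1
  O: 1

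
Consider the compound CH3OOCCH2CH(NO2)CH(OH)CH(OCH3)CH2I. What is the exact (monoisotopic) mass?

346.9866

Atom tally by fragment:
  CH3OOCCH2 → C:3 H:5 O:2
  CH(NO2) → C:1 H:1 N:1 O:2
  CH(OH) → C:1 H:2 O:1
  CH(OCH3) → C:2 H:4 O:1
  CH2I → C:1 H:2 I:1
Element totals:
  C: 8
  H: 14
  I: 1
  N: 1
  O: 6
Molecular formula: C8H14INO6.
  M = 8(12.0) + 14(1.007825) + 126.904472 + 14.003074 + 6(15.994915)
    = 96.000000 + 14.109550 + 126.904472 + 14.003074 + 95.969490 = 346.986586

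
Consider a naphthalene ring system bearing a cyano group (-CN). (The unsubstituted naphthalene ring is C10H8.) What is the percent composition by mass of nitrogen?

Atom tally by fragment:
  naphthalene ring system core → C:10 H:8
  (− 1 ring H displaced by substituents)
  + CN → C:1 N:1
Element totals:
  C: 11
  H: 7
  N: 1
Molecular formula: C11H7N.
Molar mass = 153.184 g/mol.
Mass from N: 1 × 14.007 = 14.007 g/mol.
%N = 14.007 / 153.184 × 100 = 9.14%.

9.14%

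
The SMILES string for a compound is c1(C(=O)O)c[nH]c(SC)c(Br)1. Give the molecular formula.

C6H6BrNO2S

Atom tally by fragment:
  pyrrole ring core → C:4 H:5 N:1
  (− 3 ring H displaced by substituents)
  + COOH → C:1 H:1 O:2
  + SCH3 → C:1 H:3 S:1
  + Br → Br:1
Element totals:
  C: 6
  H: 6
  Br: 1
  N: 1
  O: 2
  S: 1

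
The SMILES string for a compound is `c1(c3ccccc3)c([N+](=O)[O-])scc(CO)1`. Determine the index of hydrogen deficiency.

8

Atom tally by fragment:
  thiophene ring core → C:4 H:4 S:1
  (− 3 ring H displaced by substituents)
  + C6H5 → C:6 H:5
  + NO2 → N:1 O:2
  + CH2OH → C:1 H:3 O:1
Element totals:
  C: 11
  H: 9
  N: 1
  O: 3
  S: 1
Molecular formula: C11H9NO3S.
DoU = (2C + 2 + N − H − X) / 2 = (2·11 + 2 + 1 − 9 − 0) / 2 = 8.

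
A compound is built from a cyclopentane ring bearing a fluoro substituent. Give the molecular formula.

Atom tally by fragment:
  cyclopentane ring core → C:5 H:10
  (− 1 ring H displaced by substituents)
  + F → F:1
Element totals:
  C: 5
  H: 9
  F: 1

C5H9F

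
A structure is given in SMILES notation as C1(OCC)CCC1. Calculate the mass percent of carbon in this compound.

Atom tally by fragment:
  cyclobutane ring core → C:4 H:8
  (− 1 ring H displaced by substituents)
  + OC2H5 → C:2 H:5 O:1
Element totals:
  C: 6
  H: 12
  O: 1
Molecular formula: C6H12O.
Molar mass = 100.161 g/mol.
Mass from C: 6 × 12.011 = 72.066 g/mol.
%C = 72.066 / 100.161 × 100 = 71.95%.

71.95%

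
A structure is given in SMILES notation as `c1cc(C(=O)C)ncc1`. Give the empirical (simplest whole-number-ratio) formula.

C7H7NO

Atom tally by fragment:
  pyridine ring core → C:5 H:5 N:1
  (− 1 ring H displaced by substituents)
  + COCH3 → C:2 H:3 O:1
Element totals:
  C: 7
  H: 7
  N: 1
  O: 1
Molecular formula: C7H7NO.
gcd of subscripts (7, 7, 1, 1) = 1, so the empirical formula equals the molecular formula.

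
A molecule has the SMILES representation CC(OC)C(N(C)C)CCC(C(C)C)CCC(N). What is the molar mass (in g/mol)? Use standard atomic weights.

258.45 g/mol

Atom tally by fragment:
  CH3 → C:1 H:3
  CH(OCH3) → C:2 H:4 O:1
  CH(N(CH3)2) → C:3 H:7 N:1
  CH2 → C:1 H:2
  CH2 → C:1 H:2
  CH(CH(CH3)2) → C:4 H:8
  CH2 → C:1 H:2
  CH2 → C:1 H:2
  CH2NH2 → C:1 H:4 N:1
Element totals:
  C: 15
  H: 34
  N: 2
  O: 1
Molecular formula: C15H34N2O.
  M = 15(12.011) + 34(1.008) + 2(14.007) + 15.999
    = 180.165 + 34.272 + 28.014 + 15.999 = 258.450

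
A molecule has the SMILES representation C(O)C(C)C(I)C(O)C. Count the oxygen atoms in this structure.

Atom tally by fragment:
  HOCH2 → C:1 H:3 O:1
  CH(CH3) → C:2 H:4
  CH(I) → C:1 H:1 I:1
  CH(OH) → C:1 H:2 O:1
  CH3 → C:1 H:3
Element totals:
  C: 6
  H: 13
  I: 1
  O: 2

2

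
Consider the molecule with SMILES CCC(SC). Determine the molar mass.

90.18 g/mol

Atom tally by fragment:
  CH3 → C:1 H:3
  CH2 → C:1 H:2
  CH2SCH3 → C:2 H:5 S:1
Element totals:
  C: 4
  H: 10
  S: 1
Molecular formula: C4H10S.
  M = 4(12.011) + 10(1.008) + 32.06
    = 48.044 + 10.080 + 32.060 = 90.184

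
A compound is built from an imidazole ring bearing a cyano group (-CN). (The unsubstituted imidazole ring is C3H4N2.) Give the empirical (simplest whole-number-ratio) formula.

C4H3N3

Atom tally by fragment:
  imidazole ring core → C:3 H:4 N:2
  (− 1 ring H displaced by substituents)
  + CN → C:1 N:1
Element totals:
  C: 4
  H: 3
  N: 3
Molecular formula: C4H3N3.
gcd of subscripts (4, 3, 3) = 1, so the empirical formula equals the molecular formula.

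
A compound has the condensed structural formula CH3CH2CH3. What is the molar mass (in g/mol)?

44.10 g/mol

Element totals:
  C: 3
  H: 8
Molecular formula: C3H8.
  M = 3(12.011) + 8(1.008)
    = 36.033 + 8.064 = 44.097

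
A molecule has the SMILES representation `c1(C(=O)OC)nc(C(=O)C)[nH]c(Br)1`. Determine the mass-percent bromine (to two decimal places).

Atom tally by fragment:
  imidazole ring core → C:3 H:4 N:2
  (− 3 ring H displaced by substituents)
  + COOCH3 → C:2 H:3 O:2
  + COCH3 → C:2 H:3 O:1
  + Br → Br:1
Element totals:
  C: 7
  H: 7
  Br: 1
  N: 2
  O: 3
Molecular formula: C7H7BrN2O3.
Molar mass = 247.048 g/mol.
Mass from Br: 1 × 79.904 = 79.904 g/mol.
%Br = 79.904 / 247.048 × 100 = 32.34%.

32.34%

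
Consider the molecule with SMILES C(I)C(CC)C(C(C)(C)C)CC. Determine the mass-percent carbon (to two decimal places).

Atom tally by fragment:
  ICH2 → C:1 H:2 I:1
  CH(C2H5) → C:3 H:6
  CH(C(CH3)3) → C:5 H:10
  CH2 → C:1 H:2
  CH3 → C:1 H:3
Element totals:
  C: 11
  H: 23
  I: 1
Molecular formula: C11H23I.
Molar mass = 282.209 g/mol.
Mass from C: 11 × 12.011 = 132.121 g/mol.
%C = 132.121 / 282.209 × 100 = 46.82%.

46.82%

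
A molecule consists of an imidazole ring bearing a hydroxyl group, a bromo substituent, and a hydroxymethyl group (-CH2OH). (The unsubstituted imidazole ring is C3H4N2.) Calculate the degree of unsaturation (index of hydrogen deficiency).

3

Atom tally by fragment:
  imidazole ring core → C:3 H:4 N:2
  (− 3 ring H displaced by substituents)
  + OH → O:1 H:1
  + Br → Br:1
  + CH2OH → C:1 H:3 O:1
Element totals:
  C: 4
  H: 5
  Br: 1
  N: 2
  O: 2
Molecular formula: C4H5BrN2O2.
DoU = (2C + 2 + N − H − X) / 2 = (2·4 + 2 + 2 − 5 − 1) / 2 = 3.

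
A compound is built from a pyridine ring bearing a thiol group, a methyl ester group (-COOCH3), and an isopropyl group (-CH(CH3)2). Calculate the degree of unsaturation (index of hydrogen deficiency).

Atom tally by fragment:
  pyridine ring core → C:5 H:5 N:1
  (− 3 ring H displaced by substituents)
  + SH → S:1 H:1
  + COOCH3 → C:2 H:3 O:2
  + CH(CH3)2 → C:3 H:7
Element totals:
  C: 10
  H: 13
  N: 1
  O: 2
  S: 1
Molecular formula: C10H13NO2S.
DoU = (2C + 2 + N − H − X) / 2 = (2·10 + 2 + 1 − 13 − 0) / 2 = 5.

5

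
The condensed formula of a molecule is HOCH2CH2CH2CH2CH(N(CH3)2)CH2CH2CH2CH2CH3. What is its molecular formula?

Element totals:
  C: 12
  H: 27
  N: 1
  O: 1

C12H27NO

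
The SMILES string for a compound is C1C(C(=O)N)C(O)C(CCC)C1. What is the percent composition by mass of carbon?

Atom tally by fragment:
  cyclopentane ring core → C:5 H:10
  (− 3 ring H displaced by substituents)
  + CONH2 → C:1 H:2 O:1 N:1
  + OH → O:1 H:1
  + CH2CH2CH3 → C:3 H:7
Element totals:
  C: 9
  H: 17
  N: 1
  O: 2
Molecular formula: C9H17NO2.
Molar mass = 171.240 g/mol.
Mass from C: 9 × 12.011 = 108.099 g/mol.
%C = 108.099 / 171.240 × 100 = 63.13%.

63.13%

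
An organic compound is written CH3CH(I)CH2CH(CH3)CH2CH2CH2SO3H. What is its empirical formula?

C8H17IO3S

Element totals:
  C: 8
  H: 17
  I: 1
  O: 3
  S: 1
Molecular formula: C8H17IO3S.
gcd of subscripts (8, 17, 1, 3, 1) = 1, so the empirical formula equals the molecular formula.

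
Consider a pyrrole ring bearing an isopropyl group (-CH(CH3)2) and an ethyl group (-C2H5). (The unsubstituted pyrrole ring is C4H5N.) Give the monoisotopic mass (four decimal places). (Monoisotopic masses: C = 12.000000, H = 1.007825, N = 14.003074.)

Atom tally by fragment:
  pyrrole ring core → C:4 H:5 N:1
  (− 2 ring H displaced by substituents)
  + CH(CH3)2 → C:3 H:7
  + C2H5 → C:2 H:5
Element totals:
  C: 9
  H: 15
  N: 1
Molecular formula: C9H15N.
  M = 9(12.0) + 15(1.007825) + 14.003074
    = 108.000000 + 15.117375 + 14.003074 = 137.120449

137.1204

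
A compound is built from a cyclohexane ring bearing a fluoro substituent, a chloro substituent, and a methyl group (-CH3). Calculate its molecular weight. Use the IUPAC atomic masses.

Atom tally by fragment:
  cyclohexane ring core → C:6 H:12
  (− 3 ring H displaced by substituents)
  + F → F:1
  + Cl → Cl:1
  + CH3 → C:1 H:3
Element totals:
  C: 7
  H: 12
  Cl: 1
  F: 1
Molecular formula: C7H12ClF.
  M = 7(12.011) + 12(1.008) + 35.45 + 18.998
    = 84.077 + 12.096 + 35.450 + 18.998 = 150.621

150.62 g/mol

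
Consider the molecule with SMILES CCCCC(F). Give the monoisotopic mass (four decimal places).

90.0845

Atom tally by fragment:
  CH3 → C:1 H:3
  CH2 → C:1 H:2
  CH2 → C:1 H:2
  CH2 → C:1 H:2
  CH2F → C:1 H:2 F:1
Element totals:
  C: 5
  H: 11
  F: 1
Molecular formula: C5H11F.
  M = 5(12.0) + 11(1.007825) + 18.998403
    = 60.000000 + 11.086075 + 18.998403 = 90.084478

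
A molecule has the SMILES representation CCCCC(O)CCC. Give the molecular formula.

Atom tally by fragment:
  CH3 → C:1 H:3
  CH2 → C:1 H:2
  CH2 → C:1 H:2
  CH2 → C:1 H:2
  CH(OH) → C:1 H:2 O:1
  CH2 → C:1 H:2
  CH2 → C:1 H:2
  CH3 → C:1 H:3
Element totals:
  C: 8
  H: 18
  O: 1

C8H18O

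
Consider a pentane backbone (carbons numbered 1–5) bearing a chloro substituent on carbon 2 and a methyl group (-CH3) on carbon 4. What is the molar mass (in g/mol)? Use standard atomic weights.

Atom tally by fragment:
  CH3 → C:1 H:3
  CH(Cl) → C:1 H:1 Cl:1
  CH2 → C:1 H:2
  CH(CH3) → C:2 H:4
  CH3 → C:1 H:3
Element totals:
  C: 6
  H: 13
  Cl: 1
Molecular formula: C6H13Cl.
  M = 6(12.011) + 13(1.008) + 35.45
    = 72.066 + 13.104 + 35.450 = 120.620

120.62 g/mol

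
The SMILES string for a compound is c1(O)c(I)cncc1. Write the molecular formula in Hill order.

Atom tally by fragment:
  pyridine ring core → C:5 H:5 N:1
  (− 2 ring H displaced by substituents)
  + OH → O:1 H:1
  + I → I:1
Element totals:
  C: 5
  H: 4
  I: 1
  N: 1
  O: 1

C5H4INO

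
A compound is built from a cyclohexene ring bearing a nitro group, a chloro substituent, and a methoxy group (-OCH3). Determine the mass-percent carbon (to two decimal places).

43.88%

Atom tally by fragment:
  cyclohexene ring core → C:6 H:10
  (− 3 ring H displaced by substituents)
  + NO2 → N:1 O:2
  + Cl → Cl:1
  + OCH3 → C:1 H:3 O:1
Element totals:
  C: 7
  H: 10
  Cl: 1
  N: 1
  O: 3
Molecular formula: C7H10ClNO3.
Molar mass = 191.611 g/mol.
Mass from C: 7 × 12.011 = 84.077 g/mol.
%C = 84.077 / 191.611 × 100 = 43.88%.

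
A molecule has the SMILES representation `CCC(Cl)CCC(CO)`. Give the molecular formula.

C7H15ClO

Atom tally by fragment:
  CH3 → C:1 H:3
  CH2 → C:1 H:2
  CH(Cl) → C:1 H:1 Cl:1
  CH2 → C:1 H:2
  CH2 → C:1 H:2
  CH2CH2OH → C:2 H:5 O:1
Element totals:
  C: 7
  H: 15
  Cl: 1
  O: 1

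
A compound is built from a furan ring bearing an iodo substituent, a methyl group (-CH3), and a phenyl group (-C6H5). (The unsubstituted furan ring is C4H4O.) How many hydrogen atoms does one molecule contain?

9

Atom tally by fragment:
  furan ring core → C:4 H:4 O:1
  (− 3 ring H displaced by substituents)
  + I → I:1
  + CH3 → C:1 H:3
  + C6H5 → C:6 H:5
Element totals:
  C: 11
  H: 9
  I: 1
  O: 1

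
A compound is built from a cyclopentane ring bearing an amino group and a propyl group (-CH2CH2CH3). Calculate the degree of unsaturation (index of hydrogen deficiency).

Atom tally by fragment:
  cyclopentane ring core → C:5 H:10
  (− 2 ring H displaced by substituents)
  + NH2 → N:1 H:2
  + CH2CH2CH3 → C:3 H:7
Element totals:
  C: 8
  H: 17
  N: 1
Molecular formula: C8H17N.
DoU = (2C + 2 + N − H − X) / 2 = (2·8 + 2 + 1 − 17 − 0) / 2 = 1.

1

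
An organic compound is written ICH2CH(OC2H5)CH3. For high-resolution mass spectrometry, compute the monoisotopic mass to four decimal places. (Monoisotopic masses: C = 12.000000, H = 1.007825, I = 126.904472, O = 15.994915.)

Element totals:
  C: 5
  H: 11
  I: 1
  O: 1
Molecular formula: C5H11IO.
  M = 5(12.0) + 11(1.007825) + 126.904472 + 15.994915
    = 60.000000 + 11.086075 + 126.904472 + 15.994915 = 213.985462

213.9855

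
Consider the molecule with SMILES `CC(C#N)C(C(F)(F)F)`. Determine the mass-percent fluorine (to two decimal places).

Atom tally by fragment:
  CH3 → C:1 H:3
  CH(CN) → C:2 H:1 N:1
  CH2CF3 → C:2 H:2 F:3
Element totals:
  C: 5
  H: 6
  F: 3
  N: 1
Molecular formula: C5H6F3N.
Molar mass = 137.104 g/mol.
Mass from F: 3 × 18.998 = 56.994 g/mol.
%F = 56.994 / 137.104 × 100 = 41.57%.

41.57%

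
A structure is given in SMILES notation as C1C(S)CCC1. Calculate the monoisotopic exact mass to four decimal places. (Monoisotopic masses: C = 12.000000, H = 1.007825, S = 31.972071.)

102.0503

Atom tally by fragment:
  cyclopentane ring core → C:5 H:10
  (− 1 ring H displaced by substituents)
  + SH → S:1 H:1
Element totals:
  C: 5
  H: 10
  S: 1
Molecular formula: C5H10S.
  M = 5(12.0) + 10(1.007825) + 31.972071
    = 60.000000 + 10.078250 + 31.972071 = 102.050321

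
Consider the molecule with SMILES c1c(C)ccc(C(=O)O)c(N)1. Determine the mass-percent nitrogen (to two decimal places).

Atom tally by fragment:
  benzene ring core → C:6 H:6
  (− 3 ring H displaced by substituents)
  + CH3 → C:1 H:3
  + COOH → C:1 H:1 O:2
  + NH2 → N:1 H:2
Element totals:
  C: 8
  H: 9
  N: 1
  O: 2
Molecular formula: C8H9NO2.
Molar mass = 151.165 g/mol.
Mass from N: 1 × 14.007 = 14.007 g/mol.
%N = 14.007 / 151.165 × 100 = 9.27%.

9.27%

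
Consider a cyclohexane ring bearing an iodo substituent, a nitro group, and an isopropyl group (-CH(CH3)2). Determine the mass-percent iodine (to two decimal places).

42.71%

Atom tally by fragment:
  cyclohexane ring core → C:6 H:12
  (− 3 ring H displaced by substituents)
  + I → I:1
  + NO2 → N:1 O:2
  + CH(CH3)2 → C:3 H:7
Element totals:
  C: 9
  H: 16
  I: 1
  N: 1
  O: 2
Molecular formula: C9H16INO2.
Molar mass = 297.136 g/mol.
Mass from I: 1 × 126.904 = 126.904 g/mol.
%I = 126.904 / 297.136 × 100 = 42.71%.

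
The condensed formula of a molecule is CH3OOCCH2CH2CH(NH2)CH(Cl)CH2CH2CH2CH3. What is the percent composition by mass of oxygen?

Atom tally by fragment:
  CH3OOCCH2 → C:3 H:5 O:2
  CH2 → C:1 H:2
  CH(NH2) → C:1 H:3 N:1
  CH(Cl) → C:1 H:1 Cl:1
  CH2 → C:1 H:2
  CH2 → C:1 H:2
  CH2 → C:1 H:2
  CH3 → C:1 H:3
Element totals:
  C: 10
  H: 20
  Cl: 1
  N: 1
  O: 2
Molecular formula: C10H20ClNO2.
Molar mass = 221.725 g/mol.
Mass from O: 2 × 15.999 = 31.998 g/mol.
%O = 31.998 / 221.725 × 100 = 14.43%.

14.43%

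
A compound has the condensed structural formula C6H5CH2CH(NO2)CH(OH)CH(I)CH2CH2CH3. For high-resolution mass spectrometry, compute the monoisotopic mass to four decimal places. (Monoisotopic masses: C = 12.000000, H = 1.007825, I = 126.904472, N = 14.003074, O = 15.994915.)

Element totals:
  C: 13
  H: 18
  I: 1
  N: 1
  O: 3
Molecular formula: C13H18INO3.
  M = 13(12.0) + 18(1.007825) + 126.904472 + 14.003074 + 3(15.994915)
    = 156.000000 + 18.140850 + 126.904472 + 14.003074 + 47.984745 = 363.033141

363.0331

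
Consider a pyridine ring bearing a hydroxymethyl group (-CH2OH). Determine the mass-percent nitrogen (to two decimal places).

12.84%

Atom tally by fragment:
  pyridine ring core → C:5 H:5 N:1
  (− 1 ring H displaced by substituents)
  + CH2OH → C:1 H:3 O:1
Element totals:
  C: 6
  H: 7
  N: 1
  O: 1
Molecular formula: C6H7NO.
Molar mass = 109.128 g/mol.
Mass from N: 1 × 14.007 = 14.007 g/mol.
%N = 14.007 / 109.128 × 100 = 12.84%.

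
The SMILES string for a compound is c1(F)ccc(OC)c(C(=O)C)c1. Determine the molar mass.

Atom tally by fragment:
  benzene ring core → C:6 H:6
  (− 3 ring H displaced by substituents)
  + F → F:1
  + OCH3 → C:1 H:3 O:1
  + COCH3 → C:2 H:3 O:1
Element totals:
  C: 9
  H: 9
  F: 1
  O: 2
Molecular formula: C9H9FO2.
  M = 9(12.011) + 9(1.008) + 18.998 + 2(15.999)
    = 108.099 + 9.072 + 18.998 + 31.998 = 168.167

168.17 g/mol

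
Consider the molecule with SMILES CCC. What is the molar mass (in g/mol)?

Atom tally by fragment:
  CH3 → C:1 H:3
  CH2 → C:1 H:2
  CH3 → C:1 H:3
Element totals:
  C: 3
  H: 8
Molecular formula: C3H8.
  M = 3(12.011) + 8(1.008)
    = 36.033 + 8.064 = 44.097

44.10 g/mol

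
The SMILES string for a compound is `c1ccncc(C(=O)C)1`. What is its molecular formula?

C7H7NO

Atom tally by fragment:
  pyridine ring core → C:5 H:5 N:1
  (− 1 ring H displaced by substituents)
  + COCH3 → C:2 H:3 O:1
Element totals:
  C: 7
  H: 7
  N: 1
  O: 1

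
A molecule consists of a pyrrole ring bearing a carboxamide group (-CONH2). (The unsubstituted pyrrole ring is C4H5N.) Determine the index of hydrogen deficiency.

4

Atom tally by fragment:
  pyrrole ring core → C:4 H:5 N:1
  (− 1 ring H displaced by substituents)
  + CONH2 → C:1 H:2 O:1 N:1
Element totals:
  C: 5
  H: 6
  N: 2
  O: 1
Molecular formula: C5H6N2O.
DoU = (2C + 2 + N − H − X) / 2 = (2·5 + 2 + 2 − 6 − 0) / 2 = 4.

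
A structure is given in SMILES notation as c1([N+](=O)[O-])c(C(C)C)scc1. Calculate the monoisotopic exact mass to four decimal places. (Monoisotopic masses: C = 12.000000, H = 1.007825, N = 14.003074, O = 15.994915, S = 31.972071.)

Atom tally by fragment:
  thiophene ring core → C:4 H:4 S:1
  (− 2 ring H displaced by substituents)
  + NO2 → N:1 O:2
  + CH(CH3)2 → C:3 H:7
Element totals:
  C: 7
  H: 9
  N: 1
  O: 2
  S: 1
Molecular formula: C7H9NO2S.
  M = 7(12.0) + 9(1.007825) + 14.003074 + 2(15.994915) + 31.972071
    = 84.000000 + 9.070425 + 14.003074 + 31.989830 + 31.972071 = 171.035400

171.0354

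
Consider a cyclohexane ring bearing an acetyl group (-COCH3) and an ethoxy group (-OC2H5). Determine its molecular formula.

Atom tally by fragment:
  cyclohexane ring core → C:6 H:12
  (− 2 ring H displaced by substituents)
  + COCH3 → C:2 H:3 O:1
  + OC2H5 → C:2 H:5 O:1
Element totals:
  C: 10
  H: 18
  O: 2

C10H18O2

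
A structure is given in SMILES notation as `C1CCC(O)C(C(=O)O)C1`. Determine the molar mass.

144.17 g/mol

Atom tally by fragment:
  cyclohexane ring core → C:6 H:12
  (− 2 ring H displaced by substituents)
  + OH → O:1 H:1
  + COOH → C:1 H:1 O:2
Element totals:
  C: 7
  H: 12
  O: 3
Molecular formula: C7H12O3.
  M = 7(12.011) + 12(1.008) + 3(15.999)
    = 84.077 + 12.096 + 47.997 = 144.170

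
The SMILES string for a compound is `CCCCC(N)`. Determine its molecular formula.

Atom tally by fragment:
  CH3 → C:1 H:3
  CH2 → C:1 H:2
  CH2 → C:1 H:2
  CH2 → C:1 H:2
  CH2NH2 → C:1 H:4 N:1
Element totals:
  C: 5
  H: 13
  N: 1

C5H13N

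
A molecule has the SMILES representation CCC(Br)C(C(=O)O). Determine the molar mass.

181.03 g/mol

Atom tally by fragment:
  CH3 → C:1 H:3
  CH2 → C:1 H:2
  CH(Br) → C:1 H:1 Br:1
  CH2COOH → C:2 H:3 O:2
Element totals:
  C: 5
  H: 9
  Br: 1
  O: 2
Molecular formula: C5H9BrO2.
  M = 5(12.011) + 9(1.008) + 79.904 + 2(15.999)
    = 60.055 + 9.072 + 79.904 + 31.998 = 181.029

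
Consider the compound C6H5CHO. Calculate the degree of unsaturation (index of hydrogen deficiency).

Element totals:
  C: 7
  H: 6
  O: 1
Molecular formula: C7H6O.
DoU = (2C + 2 + N − H − X) / 2 = (2·7 + 2 + 0 − 6 − 0) / 2 = 5.

5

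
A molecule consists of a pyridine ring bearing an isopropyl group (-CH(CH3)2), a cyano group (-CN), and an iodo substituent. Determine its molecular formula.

Atom tally by fragment:
  pyridine ring core → C:5 H:5 N:1
  (− 3 ring H displaced by substituents)
  + CH(CH3)2 → C:3 H:7
  + CN → C:1 N:1
  + I → I:1
Element totals:
  C: 9
  H: 9
  I: 1
  N: 2

C9H9IN2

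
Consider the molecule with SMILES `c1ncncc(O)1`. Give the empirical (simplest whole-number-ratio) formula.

Atom tally by fragment:
  pyrimidine ring core → C:4 H:4 N:2
  (− 1 ring H displaced by substituents)
  + OH → O:1 H:1
Element totals:
  C: 4
  H: 4
  N: 2
  O: 1
Molecular formula: C4H4N2O.
gcd of subscripts (4, 4, 2, 1) = 1, so the empirical formula equals the molecular formula.

C4H4N2O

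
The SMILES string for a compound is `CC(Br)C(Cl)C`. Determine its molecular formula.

Atom tally by fragment:
  CH3 → C:1 H:3
  CH(Br) → C:1 H:1 Br:1
  CH(Cl) → C:1 H:1 Cl:1
  CH3 → C:1 H:3
Element totals:
  C: 4
  H: 8
  Br: 1
  Cl: 1

C4H8BrCl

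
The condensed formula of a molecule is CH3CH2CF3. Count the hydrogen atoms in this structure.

Element totals:
  C: 3
  H: 5
  F: 3

5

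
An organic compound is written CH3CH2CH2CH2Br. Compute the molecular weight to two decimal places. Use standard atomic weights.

Element totals:
  C: 4
  H: 9
  Br: 1
Molecular formula: C4H9Br.
  M = 4(12.011) + 9(1.008) + 79.904
    = 48.044 + 9.072 + 79.904 = 137.020

137.02 g/mol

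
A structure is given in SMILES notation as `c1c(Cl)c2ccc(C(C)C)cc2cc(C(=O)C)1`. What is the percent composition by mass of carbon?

Atom tally by fragment:
  naphthalene ring system core → C:10 H:8
  (− 3 ring H displaced by substituents)
  + Cl → Cl:1
  + CH(CH3)2 → C:3 H:7
  + COCH3 → C:2 H:3 O:1
Element totals:
  C: 15
  H: 15
  Cl: 1
  O: 1
Molecular formula: C15H15ClO.
Molar mass = 246.734 g/mol.
Mass from C: 15 × 12.011 = 180.165 g/mol.
%C = 180.165 / 246.734 × 100 = 73.02%.

73.02%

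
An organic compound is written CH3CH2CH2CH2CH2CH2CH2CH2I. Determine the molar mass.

240.13 g/mol

Atom tally by fragment:
  CH3 → C:1 H:3
  CH2 → C:1 H:2
  CH2 → C:1 H:2
  CH2 → C:1 H:2
  CH2 → C:1 H:2
  CH2 → C:1 H:2
  CH2 → C:1 H:2
  CH2I → C:1 H:2 I:1
Element totals:
  C: 8
  H: 17
  I: 1
Molecular formula: C8H17I.
  M = 8(12.011) + 17(1.008) + 126.904
    = 96.088 + 17.136 + 126.904 = 240.128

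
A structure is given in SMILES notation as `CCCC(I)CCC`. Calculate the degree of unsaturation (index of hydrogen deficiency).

Atom tally by fragment:
  CH3 → C:1 H:3
  CH2 → C:1 H:2
  CH2 → C:1 H:2
  CH(I) → C:1 H:1 I:1
  CH2 → C:1 H:2
  CH2 → C:1 H:2
  CH3 → C:1 H:3
Element totals:
  C: 7
  H: 15
  I: 1
Molecular formula: C7H15I.
DoU = (2C + 2 + N − H − X) / 2 = (2·7 + 2 + 0 − 15 − 1) / 2 = 0.

0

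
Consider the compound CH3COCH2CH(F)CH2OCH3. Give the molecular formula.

Atom tally by fragment:
  CH3COCH2 → C:3 H:5 O:1
  CH(F) → C:1 H:1 F:1
  CH2OCH3 → C:2 H:5 O:1
Element totals:
  C: 6
  H: 11
  F: 1
  O: 2

C6H11FO2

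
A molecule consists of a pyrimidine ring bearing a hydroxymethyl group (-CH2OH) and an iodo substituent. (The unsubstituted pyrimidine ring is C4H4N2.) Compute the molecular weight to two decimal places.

236.01 g/mol

Atom tally by fragment:
  pyrimidine ring core → C:4 H:4 N:2
  (− 2 ring H displaced by substituents)
  + CH2OH → C:1 H:3 O:1
  + I → I:1
Element totals:
  C: 5
  H: 5
  I: 1
  N: 2
  O: 1
Molecular formula: C5H5IN2O.
  M = 5(12.011) + 5(1.008) + 126.904 + 2(14.007) + 15.999
    = 60.055 + 5.040 + 126.904 + 28.014 + 15.999 = 236.012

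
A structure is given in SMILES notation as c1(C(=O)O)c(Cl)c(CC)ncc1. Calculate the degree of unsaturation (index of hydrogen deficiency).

Atom tally by fragment:
  pyridine ring core → C:5 H:5 N:1
  (− 3 ring H displaced by substituents)
  + COOH → C:1 H:1 O:2
  + Cl → Cl:1
  + C2H5 → C:2 H:5
Element totals:
  C: 8
  H: 8
  Cl: 1
  N: 1
  O: 2
Molecular formula: C8H8ClNO2.
DoU = (2C + 2 + N − H − X) / 2 = (2·8 + 2 + 1 − 8 − 1) / 2 = 5.

5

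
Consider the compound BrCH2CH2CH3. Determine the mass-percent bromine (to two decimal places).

64.97%

Element totals:
  C: 3
  H: 7
  Br: 1
Molecular formula: C3H7Br.
Molar mass = 122.993 g/mol.
Mass from Br: 1 × 79.904 = 79.904 g/mol.
%Br = 79.904 / 122.993 × 100 = 64.97%.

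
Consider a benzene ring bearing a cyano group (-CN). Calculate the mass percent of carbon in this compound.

Atom tally by fragment:
  benzene ring core → C:6 H:6
  (− 1 ring H displaced by substituents)
  + CN → C:1 N:1
Element totals:
  C: 7
  H: 5
  N: 1
Molecular formula: C7H5N.
Molar mass = 103.124 g/mol.
Mass from C: 7 × 12.011 = 84.077 g/mol.
%C = 84.077 / 103.124 × 100 = 81.53%.

81.53%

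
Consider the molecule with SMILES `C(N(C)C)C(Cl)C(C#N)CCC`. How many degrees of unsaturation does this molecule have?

2

Atom tally by fragment:
  (CH3)2NCH2 → C:3 H:8 N:1
  CH(Cl) → C:1 H:1 Cl:1
  CH(CN) → C:2 H:1 N:1
  CH2 → C:1 H:2
  CH2 → C:1 H:2
  CH3 → C:1 H:3
Element totals:
  C: 9
  H: 17
  Cl: 1
  N: 2
Molecular formula: C9H17ClN2.
DoU = (2C + 2 + N − H − X) / 2 = (2·9 + 2 + 2 − 17 − 1) / 2 = 2.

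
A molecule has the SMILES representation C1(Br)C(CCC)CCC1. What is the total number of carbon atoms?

8

Atom tally by fragment:
  cyclopentane ring core → C:5 H:10
  (− 2 ring H displaced by substituents)
  + Br → Br:1
  + CH2CH2CH3 → C:3 H:7
Element totals:
  C: 8
  H: 15
  Br: 1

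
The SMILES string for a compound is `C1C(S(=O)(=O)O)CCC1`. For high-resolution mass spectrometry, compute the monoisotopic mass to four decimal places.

Atom tally by fragment:
  cyclopentane ring core → C:5 H:10
  (− 1 ring H displaced by substituents)
  + SO3H → S:1 O:3 H:1
Element totals:
  C: 5
  H: 10
  O: 3
  S: 1
Molecular formula: C5H10O3S.
  M = 5(12.0) + 10(1.007825) + 3(15.994915) + 31.972071
    = 60.000000 + 10.078250 + 47.984745 + 31.972071 = 150.035066

150.0351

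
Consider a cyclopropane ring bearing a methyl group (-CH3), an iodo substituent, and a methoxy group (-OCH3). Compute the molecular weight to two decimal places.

Atom tally by fragment:
  cyclopropane ring core → C:3 H:6
  (− 3 ring H displaced by substituents)
  + CH3 → C:1 H:3
  + I → I:1
  + OCH3 → C:1 H:3 O:1
Element totals:
  C: 5
  H: 9
  I: 1
  O: 1
Molecular formula: C5H9IO.
  M = 5(12.011) + 9(1.008) + 126.904 + 15.999
    = 60.055 + 9.072 + 126.904 + 15.999 = 212.030

212.03 g/mol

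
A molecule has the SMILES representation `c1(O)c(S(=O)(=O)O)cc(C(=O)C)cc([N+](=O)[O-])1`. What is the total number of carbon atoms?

8

Atom tally by fragment:
  benzene ring core → C:6 H:6
  (− 4 ring H displaced by substituents)
  + OH → O:1 H:1
  + SO3H → S:1 O:3 H:1
  + COCH3 → C:2 H:3 O:1
  + NO2 → N:1 O:2
Element totals:
  C: 8
  H: 7
  N: 1
  O: 7
  S: 1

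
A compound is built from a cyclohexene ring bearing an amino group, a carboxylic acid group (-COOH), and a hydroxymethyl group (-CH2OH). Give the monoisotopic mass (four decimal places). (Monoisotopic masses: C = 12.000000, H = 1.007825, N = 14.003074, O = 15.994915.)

Atom tally by fragment:
  cyclohexene ring core → C:6 H:10
  (− 3 ring H displaced by substituents)
  + NH2 → N:1 H:2
  + COOH → C:1 H:1 O:2
  + CH2OH → C:1 H:3 O:1
Element totals:
  C: 8
  H: 13
  N: 1
  O: 3
Molecular formula: C8H13NO3.
  M = 8(12.0) + 13(1.007825) + 14.003074 + 3(15.994915)
    = 96.000000 + 13.101725 + 14.003074 + 47.984745 = 171.089544

171.0895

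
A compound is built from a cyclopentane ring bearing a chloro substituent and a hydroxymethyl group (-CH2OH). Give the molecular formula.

Atom tally by fragment:
  cyclopentane ring core → C:5 H:10
  (− 2 ring H displaced by substituents)
  + Cl → Cl:1
  + CH2OH → C:1 H:3 O:1
Element totals:
  C: 6
  H: 11
  Cl: 1
  O: 1

C6H11ClO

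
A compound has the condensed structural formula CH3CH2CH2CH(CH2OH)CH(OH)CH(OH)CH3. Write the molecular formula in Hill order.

C8H18O3

Element totals:
  C: 8
  H: 18
  O: 3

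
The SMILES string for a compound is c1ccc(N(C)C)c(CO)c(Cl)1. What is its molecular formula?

C9H12ClNO

Atom tally by fragment:
  benzene ring core → C:6 H:6
  (− 3 ring H displaced by substituents)
  + N(CH3)2 → N:1 C:2 H:6
  + CH2OH → C:1 H:3 O:1
  + Cl → Cl:1
Element totals:
  C: 9
  H: 12
  Cl: 1
  N: 1
  O: 1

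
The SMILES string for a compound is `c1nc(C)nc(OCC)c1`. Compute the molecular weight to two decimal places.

Atom tally by fragment:
  pyrimidine ring core → C:4 H:4 N:2
  (− 2 ring H displaced by substituents)
  + CH3 → C:1 H:3
  + OC2H5 → C:2 H:5 O:1
Element totals:
  C: 7
  H: 10
  N: 2
  O: 1
Molecular formula: C7H10N2O.
  M = 7(12.011) + 10(1.008) + 2(14.007) + 15.999
    = 84.077 + 10.080 + 28.014 + 15.999 = 138.170

138.17 g/mol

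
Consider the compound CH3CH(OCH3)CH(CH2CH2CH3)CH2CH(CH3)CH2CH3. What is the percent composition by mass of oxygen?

8.59%

Atom tally by fragment:
  CH3 → C:1 H:3
  CH(OCH3) → C:2 H:4 O:1
  CH(CH2CH2CH3) → C:4 H:8
  CH2 → C:1 H:2
  CH(CH3) → C:2 H:4
  CH2 → C:1 H:2
  CH3 → C:1 H:3
Element totals:
  C: 12
  H: 26
  O: 1
Molecular formula: C12H26O.
Molar mass = 186.339 g/mol.
Mass from O: 1 × 15.999 = 15.999 g/mol.
%O = 15.999 / 186.339 × 100 = 8.59%.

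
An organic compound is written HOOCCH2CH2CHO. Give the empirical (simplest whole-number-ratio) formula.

C4H6O3

Element totals:
  C: 4
  H: 6
  O: 3
Molecular formula: C4H6O3.
gcd of subscripts (4, 6, 3) = 1, so the empirical formula equals the molecular formula.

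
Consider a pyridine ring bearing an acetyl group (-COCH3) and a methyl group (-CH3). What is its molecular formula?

Atom tally by fragment:
  pyridine ring core → C:5 H:5 N:1
  (− 2 ring H displaced by substituents)
  + COCH3 → C:2 H:3 O:1
  + CH3 → C:1 H:3
Element totals:
  C: 8
  H: 9
  N: 1
  O: 1

C8H9NO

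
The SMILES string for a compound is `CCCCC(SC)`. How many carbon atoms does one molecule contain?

6

Atom tally by fragment:
  CH3 → C:1 H:3
  CH2 → C:1 H:2
  CH2 → C:1 H:2
  CH2 → C:1 H:2
  CH2SCH3 → C:2 H:5 S:1
Element totals:
  C: 6
  H: 14
  S: 1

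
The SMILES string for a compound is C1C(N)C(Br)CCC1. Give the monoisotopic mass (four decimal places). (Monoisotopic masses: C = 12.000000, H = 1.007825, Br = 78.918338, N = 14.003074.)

177.0153

Atom tally by fragment:
  cyclohexane ring core → C:6 H:12
  (− 2 ring H displaced by substituents)
  + NH2 → N:1 H:2
  + Br → Br:1
Element totals:
  C: 6
  H: 12
  Br: 1
  N: 1
Molecular formula: C6H12BrN.
  M = 6(12.0) + 12(1.007825) + 78.918338 + 14.003074
    = 72.000000 + 12.093900 + 78.918338 + 14.003074 = 177.015312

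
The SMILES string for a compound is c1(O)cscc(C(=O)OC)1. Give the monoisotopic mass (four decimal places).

Atom tally by fragment:
  thiophene ring core → C:4 H:4 S:1
  (− 2 ring H displaced by substituents)
  + OH → O:1 H:1
  + COOCH3 → C:2 H:3 O:2
Element totals:
  C: 6
  H: 6
  O: 3
  S: 1
Molecular formula: C6H6O3S.
  M = 6(12.0) + 6(1.007825) + 3(15.994915) + 31.972071
    = 72.000000 + 6.046950 + 47.984745 + 31.972071 = 158.003766

158.0038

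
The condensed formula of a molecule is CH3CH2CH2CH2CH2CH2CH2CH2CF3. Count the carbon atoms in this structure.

9

Element totals:
  C: 9
  H: 17
  F: 3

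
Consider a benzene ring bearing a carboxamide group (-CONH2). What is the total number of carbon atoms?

7

Atom tally by fragment:
  benzene ring core → C:6 H:6
  (− 1 ring H displaced by substituents)
  + CONH2 → C:1 H:2 O:1 N:1
Element totals:
  C: 7
  H: 7
  N: 1
  O: 1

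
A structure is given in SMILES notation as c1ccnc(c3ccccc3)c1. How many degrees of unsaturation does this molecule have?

Atom tally by fragment:
  pyridine ring core → C:5 H:5 N:1
  (− 1 ring H displaced by substituents)
  + C6H5 → C:6 H:5
Element totals:
  C: 11
  H: 9
  N: 1
Molecular formula: C11H9N.
DoU = (2C + 2 + N − H − X) / 2 = (2·11 + 2 + 1 − 9 − 0) / 2 = 8.

8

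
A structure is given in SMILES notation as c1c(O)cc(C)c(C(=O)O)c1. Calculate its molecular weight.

152.15 g/mol

Atom tally by fragment:
  benzene ring core → C:6 H:6
  (− 3 ring H displaced by substituents)
  + OH → O:1 H:1
  + CH3 → C:1 H:3
  + COOH → C:1 H:1 O:2
Element totals:
  C: 8
  H: 8
  O: 3
Molecular formula: C8H8O3.
  M = 8(12.011) + 8(1.008) + 3(15.999)
    = 96.088 + 8.064 + 47.997 = 152.149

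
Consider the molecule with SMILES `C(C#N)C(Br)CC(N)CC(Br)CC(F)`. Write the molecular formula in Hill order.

C9H15Br2FN2

Atom tally by fragment:
  NCCH2 → C:2 H:2 N:1
  CH(Br) → C:1 H:1 Br:1
  CH2 → C:1 H:2
  CH(NH2) → C:1 H:3 N:1
  CH2 → C:1 H:2
  CH(Br) → C:1 H:1 Br:1
  CH2 → C:1 H:2
  CH2F → C:1 H:2 F:1
Element totals:
  C: 9
  H: 15
  Br: 2
  F: 1
  N: 2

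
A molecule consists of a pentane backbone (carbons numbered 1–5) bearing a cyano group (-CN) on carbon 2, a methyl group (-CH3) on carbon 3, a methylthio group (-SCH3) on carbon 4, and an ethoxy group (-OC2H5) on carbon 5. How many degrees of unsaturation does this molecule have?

2

Atom tally by fragment:
  CH3 → C:1 H:3
  CH(CN) → C:2 H:1 N:1
  CH(CH3) → C:2 H:4
  CH(SCH3) → C:2 H:4 S:1
  CH2OC2H5 → C:3 H:7 O:1
Element totals:
  C: 10
  H: 19
  N: 1
  O: 1
  S: 1
Molecular formula: C10H19NOS.
DoU = (2C + 2 + N − H − X) / 2 = (2·10 + 2 + 1 − 19 − 0) / 2 = 2.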